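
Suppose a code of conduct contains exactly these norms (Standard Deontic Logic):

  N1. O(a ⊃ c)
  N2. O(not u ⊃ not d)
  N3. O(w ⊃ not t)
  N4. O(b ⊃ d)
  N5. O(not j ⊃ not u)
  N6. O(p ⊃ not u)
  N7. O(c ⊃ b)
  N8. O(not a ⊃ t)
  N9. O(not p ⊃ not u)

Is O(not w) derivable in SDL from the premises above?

Premises 6 and 9 cover both cases: O(p ⊃ not u) and O(not p ⊃ not u). Since p ∨ not p is a tautology, O(not u) follows.
With premise 2, O(not u ⊃ not d), the K-axiom yields O(not d).
The contrapositive of premise 4 (O(b ⊃ d)) is O(not d ⊃ not b), and O(not d) is already established, so O(not b).
The contrapositive of premise 7 (O(c ⊃ b)) is O(not b ⊃ not c), and O(not b) is already established, so O(not c).
The contrapositive of premise 1 (O(a ⊃ c)) is O(not c ⊃ not a), and O(not c) is already established, so O(not a).
Premise 8 is O(not a ⊃ t); since O(not a), deontic closure gives O(t).
The contrapositive of premise 3 (O(w ⊃ not t)) is O(t ⊃ not w), and O(t) is already established, so O(not w).
Premise 5 does not contribute to this derivation.
So O(not w) follows.

Yes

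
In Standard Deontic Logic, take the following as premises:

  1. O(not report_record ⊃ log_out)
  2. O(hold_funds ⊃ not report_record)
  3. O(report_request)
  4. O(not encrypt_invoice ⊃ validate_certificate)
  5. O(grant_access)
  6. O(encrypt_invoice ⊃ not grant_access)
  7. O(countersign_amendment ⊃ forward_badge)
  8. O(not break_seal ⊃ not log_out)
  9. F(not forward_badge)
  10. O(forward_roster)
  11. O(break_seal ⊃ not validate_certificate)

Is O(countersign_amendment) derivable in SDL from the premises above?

No

Premise 7 is O(countersign_amendment ⊃ forward_badge); even if O(forward_badge) held, inferring O(countersign_amendment) would be affirming the consequent — invalid.
No other premise forces O(countersign_amendment). An ideal world satisfying every premise can still have countersign_amendment false, so O(countersign_amendment) is not derivable.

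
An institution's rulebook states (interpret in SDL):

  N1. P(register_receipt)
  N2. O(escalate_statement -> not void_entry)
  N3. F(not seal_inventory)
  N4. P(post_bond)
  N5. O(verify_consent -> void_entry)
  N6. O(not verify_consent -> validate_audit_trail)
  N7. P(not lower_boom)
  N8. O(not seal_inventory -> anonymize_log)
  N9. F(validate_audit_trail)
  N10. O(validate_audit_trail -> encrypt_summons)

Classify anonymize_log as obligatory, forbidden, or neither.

Neither

Premise 8 is O(not seal_inventory -> anonymize_log), but O(not seal_inventory) is not derivable from the premises, so it does not yield O(anonymize_log).
No premise or chain of K-axiom applications forces O(anonymize_log), and none forces O(not anonymize_log). So anonymize_log is neither obligatory nor forbidden under these norms.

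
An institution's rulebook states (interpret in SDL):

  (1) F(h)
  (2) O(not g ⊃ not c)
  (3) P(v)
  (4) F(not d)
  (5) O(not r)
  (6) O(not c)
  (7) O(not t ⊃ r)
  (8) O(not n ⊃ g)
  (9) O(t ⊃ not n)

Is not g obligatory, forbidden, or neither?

Forbidden

Premise 5 gives O(not r).
Premise 7 is O(not t ⊃ r); contrapositively O(not r ⊃ t). Since O(not r) holds, K gives O(t).
Premise 9 is O(t ⊃ not n); since O(t), deontic closure gives O(not n).
Applying K to premise 8 (O(not n ⊃ g)) and O(not n) yields O(g).
Premises 1, 2, 3, 4, 6 do not contribute to this derivation.
Thus O(g), which is F(not g): not g is forbidden.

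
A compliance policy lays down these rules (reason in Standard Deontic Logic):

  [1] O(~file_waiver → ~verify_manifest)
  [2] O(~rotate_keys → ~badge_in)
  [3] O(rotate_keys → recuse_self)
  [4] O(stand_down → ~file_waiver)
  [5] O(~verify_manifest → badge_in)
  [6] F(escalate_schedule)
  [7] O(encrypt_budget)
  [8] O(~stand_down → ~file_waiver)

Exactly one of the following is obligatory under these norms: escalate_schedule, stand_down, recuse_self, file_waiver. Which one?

recuse_self

Premises 4 and 8 are O(stand_down → ~file_waiver) and O(~stand_down → ~file_waiver); every ideal world satisfies stand_down or ~stand_down, so in either case ~file_waiver holds — hence O(~file_waiver).
Premise 1 is O(~file_waiver → ~verify_manifest); since O(~file_waiver), deontic closure gives O(~verify_manifest).
With premise 5, O(~verify_manifest → badge_in), the K-axiom yields O(badge_in).
Premise 2, O(~rotate_keys → ~badge_in), contraposes to O(badge_in → rotate_keys); with O(badge_in) we get O(rotate_keys).
Applying K to premise 3 (O(rotate_keys → recuse_self)) and O(rotate_keys) yields O(recuse_self).
So O(recuse_self) holds — recuse_self is obligatory. None of the other listed options is made obligatory by any chain of premises.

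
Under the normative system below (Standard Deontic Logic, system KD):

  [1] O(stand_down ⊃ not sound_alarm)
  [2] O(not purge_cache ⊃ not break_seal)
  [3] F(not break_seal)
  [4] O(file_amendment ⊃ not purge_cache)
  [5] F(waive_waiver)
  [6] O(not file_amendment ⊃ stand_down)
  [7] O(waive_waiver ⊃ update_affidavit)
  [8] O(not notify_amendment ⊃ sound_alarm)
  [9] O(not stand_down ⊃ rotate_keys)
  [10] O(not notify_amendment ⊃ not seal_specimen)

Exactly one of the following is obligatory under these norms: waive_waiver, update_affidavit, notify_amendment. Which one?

notify_amendment

Premise 3, F(not break_seal), is equivalent to O(break_seal).
Premise 2 is O(not purge_cache ⊃ not break_seal); contrapositively O(break_seal ⊃ purge_cache). Since O(break_seal) holds, K gives O(purge_cache).
Premise 4 is O(file_amendment ⊃ not purge_cache); contrapositively O(purge_cache ⊃ not file_amendment). Since O(purge_cache) holds, K gives O(not file_amendment).
Applying K to premise 6 (O(not file_amendment ⊃ stand_down)) and O(not file_amendment) yields O(stand_down).
With premise 1, O(stand_down ⊃ not sound_alarm), the K-axiom yields O(not sound_alarm).
The contrapositive of premise 8 (O(not notify_amendment ⊃ sound_alarm)) is O(not sound_alarm ⊃ notify_amendment), and O(not sound_alarm) is already established, so O(notify_amendment).
So O(notify_amendment) holds — notify_amendment is obligatory. None of the other listed options is made obligatory by any chain of premises.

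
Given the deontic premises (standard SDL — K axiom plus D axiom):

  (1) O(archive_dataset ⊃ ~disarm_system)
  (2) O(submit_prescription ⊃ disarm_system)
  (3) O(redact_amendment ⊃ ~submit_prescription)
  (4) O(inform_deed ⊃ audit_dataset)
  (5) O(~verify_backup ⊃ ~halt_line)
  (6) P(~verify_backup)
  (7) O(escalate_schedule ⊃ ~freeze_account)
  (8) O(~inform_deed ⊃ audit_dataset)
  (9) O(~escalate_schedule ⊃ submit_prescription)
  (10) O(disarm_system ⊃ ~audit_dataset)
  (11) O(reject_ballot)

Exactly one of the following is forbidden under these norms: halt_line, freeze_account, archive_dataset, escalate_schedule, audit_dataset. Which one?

freeze_account

Premises 4 and 8 are O(inform_deed ⊃ audit_dataset) and O(~inform_deed ⊃ audit_dataset); every ideal world satisfies inform_deed or ~inform_deed, so in either case audit_dataset holds — hence O(audit_dataset).
Premise 10, O(disarm_system ⊃ ~audit_dataset), contraposes to O(audit_dataset ⊃ ~disarm_system); with O(audit_dataset) we get O(~disarm_system).
Premise 2 is O(submit_prescription ⊃ disarm_system); contrapositively O(~disarm_system ⊃ ~submit_prescription). Since O(~disarm_system) holds, K gives O(~submit_prescription).
Premise 9 is O(~escalate_schedule ⊃ submit_prescription); contrapositively O(~submit_prescription ⊃ escalate_schedule). Since O(~submit_prescription) holds, K gives O(escalate_schedule).
Applying K to premise 7 (O(escalate_schedule ⊃ ~freeze_account)) and O(escalate_schedule) yields O(~freeze_account).
So O(~freeze_account) holds, i.e. freeze_account is forbidden. None of the other listed options is forbidden under the premises.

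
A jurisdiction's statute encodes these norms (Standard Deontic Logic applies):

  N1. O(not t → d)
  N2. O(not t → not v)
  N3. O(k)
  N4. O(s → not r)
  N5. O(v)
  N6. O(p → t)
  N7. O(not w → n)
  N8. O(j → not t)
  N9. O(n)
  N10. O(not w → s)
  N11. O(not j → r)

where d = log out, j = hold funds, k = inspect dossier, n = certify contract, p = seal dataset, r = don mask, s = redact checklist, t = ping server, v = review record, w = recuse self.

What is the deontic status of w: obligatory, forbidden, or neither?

Obligatory

From premise 5 we have O(v).
Premise 2 is O(not t → not v); contrapositively O(v → t). Since O(v) holds, K gives O(t).
Premise 8 is O(j → not t); contrapositively O(t → not j). Since O(t) holds, K gives O(not j).
From O(not j) and premise 11, O(not j → r), we obtain O(r).
Premise 4 is O(s → not r); contrapositively O(r → not s). Since O(r) holds, K gives O(not s).
Premise 10, O(not w → s), contraposes to O(not s → w); with O(not s) we get O(w).
Premises 1, 3, 6, 7, 9 do not contribute to this derivation.
Hence w is obligatory.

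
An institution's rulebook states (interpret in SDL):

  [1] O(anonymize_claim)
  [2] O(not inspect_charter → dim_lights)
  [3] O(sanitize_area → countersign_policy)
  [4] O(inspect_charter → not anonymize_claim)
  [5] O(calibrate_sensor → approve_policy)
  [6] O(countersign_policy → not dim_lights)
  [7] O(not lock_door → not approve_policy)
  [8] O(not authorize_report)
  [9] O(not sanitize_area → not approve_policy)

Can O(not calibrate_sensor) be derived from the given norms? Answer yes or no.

From premise 1 we have O(anonymize_claim).
Premise 4 is O(inspect_charter → not anonymize_claim); contrapositively O(anonymize_claim → not inspect_charter). Since O(anonymize_claim) holds, K gives O(not inspect_charter).
From O(not inspect_charter) and premise 2, O(not inspect_charter → dim_lights), we obtain O(dim_lights).
The contrapositive of premise 6 (O(countersign_policy → not dim_lights)) is O(dim_lights → not countersign_policy), and O(dim_lights) is already established, so O(not countersign_policy).
Premise 3 is O(sanitize_area → countersign_policy); contrapositively O(not countersign_policy → not sanitize_area). Since O(not countersign_policy) holds, K gives O(not sanitize_area).
Applying K to premise 9 (O(not sanitize_area → not approve_policy)) and O(not sanitize_area) yields O(not approve_policy).
Premise 5, O(calibrate_sensor → approve_policy), contraposes to O(not approve_policy → not calibrate_sensor); with O(not approve_policy) we get O(not calibrate_sensor).
Premises 7, 8 do not contribute to this derivation.
So O(not calibrate_sensor) follows.

Yes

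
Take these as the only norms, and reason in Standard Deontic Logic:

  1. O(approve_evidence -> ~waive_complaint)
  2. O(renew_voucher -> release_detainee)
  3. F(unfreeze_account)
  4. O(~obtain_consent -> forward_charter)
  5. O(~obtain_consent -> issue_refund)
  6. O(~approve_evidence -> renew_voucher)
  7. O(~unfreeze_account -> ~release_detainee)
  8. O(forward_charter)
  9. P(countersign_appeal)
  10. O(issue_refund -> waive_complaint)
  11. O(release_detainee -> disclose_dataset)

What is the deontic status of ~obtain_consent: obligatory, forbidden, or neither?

Forbidden

F(unfreeze_account) at premise 3 means O(~unfreeze_account).
With premise 7, O(~unfreeze_account -> ~release_detainee), the K-axiom yields O(~release_detainee).
Premise 2, O(renew_voucher -> release_detainee), contraposes to O(~release_detainee -> ~renew_voucher); with O(~release_detainee) we get O(~renew_voucher).
Premise 6, O(~approve_evidence -> renew_voucher), contraposes to O(~renew_voucher -> approve_evidence); with O(~renew_voucher) we get O(approve_evidence).
From O(approve_evidence) and premise 1, O(approve_evidence -> ~waive_complaint), we obtain O(~waive_complaint).
The contrapositive of premise 10 (O(issue_refund -> waive_complaint)) is O(~waive_complaint -> ~issue_refund), and O(~waive_complaint) is already established, so O(~issue_refund).
The contrapositive of premise 5 (O(~obtain_consent -> issue_refund)) is O(~issue_refund -> obtain_consent), and O(~issue_refund) is already established, so O(obtain_consent).
Premises 4, 8, 9, 11 do not contribute to this derivation.
Thus O(obtain_consent), which is F(~obtain_consent): ~obtain_consent is forbidden.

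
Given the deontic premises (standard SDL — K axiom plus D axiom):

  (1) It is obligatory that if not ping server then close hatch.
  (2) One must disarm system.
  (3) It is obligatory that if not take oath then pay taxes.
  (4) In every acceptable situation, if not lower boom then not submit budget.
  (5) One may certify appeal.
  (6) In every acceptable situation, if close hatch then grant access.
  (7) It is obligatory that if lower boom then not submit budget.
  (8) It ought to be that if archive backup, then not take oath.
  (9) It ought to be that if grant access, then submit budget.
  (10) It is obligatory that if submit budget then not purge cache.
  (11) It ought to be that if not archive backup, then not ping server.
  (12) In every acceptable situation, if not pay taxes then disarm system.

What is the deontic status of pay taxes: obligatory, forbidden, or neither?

Obligatory

Premises 4 and 7 are O(¬lower_boom → ¬submit_budget) and O(lower_boom → ¬submit_budget); every ideal world satisfies ¬lower_boom or lower_boom, so in either case ¬submit_budget holds — hence O(¬submit_budget).
The contrapositive of premise 9 (O(grant_access → submit_budget)) is O(¬submit_budget → ¬grant_access), and O(¬submit_budget) is already established, so O(¬grant_access).
Premise 6 is O(close_hatch → grant_access); contrapositively O(¬grant_access → ¬close_hatch). Since O(¬grant_access) holds, K gives O(¬close_hatch).
The contrapositive of premise 1 (O(¬ping_server → close_hatch)) is O(¬close_hatch → ping_server), and O(¬close_hatch) is already established, so O(ping_server).
Premise 11, O(¬archive_backup → ¬ping_server), contraposes to O(ping_server → archive_backup); with O(ping_server) we get O(archive_backup).
Premise 8 is O(archive_backup → ¬take_oath); since O(archive_backup), deontic closure gives O(¬take_oath).
From O(¬take_oath) and premise 3, O(¬take_oath → pay_taxes), we obtain O(pay_taxes).
Premises 2, 5, 10, 12 do not contribute to this derivation.
Hence pay_taxes is obligatory.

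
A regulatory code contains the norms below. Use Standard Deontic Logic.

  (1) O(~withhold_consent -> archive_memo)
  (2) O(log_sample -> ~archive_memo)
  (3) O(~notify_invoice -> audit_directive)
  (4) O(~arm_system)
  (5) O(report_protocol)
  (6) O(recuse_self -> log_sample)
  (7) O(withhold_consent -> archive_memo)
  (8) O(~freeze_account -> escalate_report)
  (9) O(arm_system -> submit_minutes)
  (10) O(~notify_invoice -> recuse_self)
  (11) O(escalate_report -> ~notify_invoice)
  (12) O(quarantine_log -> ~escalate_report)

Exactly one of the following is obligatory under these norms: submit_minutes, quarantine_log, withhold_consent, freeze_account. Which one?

Premises 1 and 7 are O(~withhold_consent -> archive_memo) and O(withhold_consent -> archive_memo); every ideal world satisfies ~withhold_consent or withhold_consent, so in either case archive_memo holds — hence O(archive_memo).
Premise 2 is O(log_sample -> ~archive_memo); contrapositively O(archive_memo -> ~log_sample). Since O(archive_memo) holds, K gives O(~log_sample).
Premise 6, O(recuse_self -> log_sample), contraposes to O(~log_sample -> ~recuse_self); with O(~log_sample) we get O(~recuse_self).
Premise 10, O(~notify_invoice -> recuse_self), contraposes to O(~recuse_self -> notify_invoice); with O(~recuse_self) we get O(notify_invoice).
Premise 11 is O(escalate_report -> ~notify_invoice); contrapositively O(notify_invoice -> ~escalate_report). Since O(notify_invoice) holds, K gives O(~escalate_report).
Premise 8, O(~freeze_account -> escalate_report), contraposes to O(~escalate_report -> freeze_account); with O(~escalate_report) we get O(freeze_account).
So O(freeze_account) holds — freeze_account is obligatory. None of the other listed options is made obligatory by any chain of premises.

freeze_account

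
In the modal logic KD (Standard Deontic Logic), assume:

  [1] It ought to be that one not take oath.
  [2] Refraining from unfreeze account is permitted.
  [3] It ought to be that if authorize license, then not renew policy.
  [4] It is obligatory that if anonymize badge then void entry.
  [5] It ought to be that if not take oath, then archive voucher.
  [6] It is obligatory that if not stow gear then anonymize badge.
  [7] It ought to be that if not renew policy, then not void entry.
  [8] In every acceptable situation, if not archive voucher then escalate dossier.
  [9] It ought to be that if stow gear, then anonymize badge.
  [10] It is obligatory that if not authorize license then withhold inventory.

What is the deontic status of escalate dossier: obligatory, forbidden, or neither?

Neither

Premise 8 is O(¬archive_voucher → escalate_dossier), but O(¬archive_voucher) is not derivable from the premises, so it does not yield O(escalate_dossier).
No premise or chain of K-axiom applications forces O(escalate_dossier), and none forces O(¬escalate_dossier). So escalate_dossier is neither obligatory nor forbidden under these norms.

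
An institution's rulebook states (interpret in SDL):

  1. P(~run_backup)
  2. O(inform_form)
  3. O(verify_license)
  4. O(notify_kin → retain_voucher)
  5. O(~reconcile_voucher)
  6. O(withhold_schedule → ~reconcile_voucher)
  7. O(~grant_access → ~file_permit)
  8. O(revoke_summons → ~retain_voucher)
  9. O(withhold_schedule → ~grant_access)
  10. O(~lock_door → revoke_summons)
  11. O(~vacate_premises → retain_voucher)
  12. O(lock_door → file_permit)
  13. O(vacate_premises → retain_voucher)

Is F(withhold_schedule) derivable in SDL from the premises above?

Premises 11 and 13 are O(~vacate_premises → retain_voucher) and O(vacate_premises → retain_voucher); every ideal world satisfies ~vacate_premises or vacate_premises, so in either case retain_voucher holds — hence O(retain_voucher).
The contrapositive of premise 8 (O(revoke_summons → ~retain_voucher)) is O(retain_voucher → ~revoke_summons), and O(retain_voucher) is already established, so O(~revoke_summons).
Premise 10 is O(~lock_door → revoke_summons); contrapositively O(~revoke_summons → lock_door). Since O(~revoke_summons) holds, K gives O(lock_door).
Premise 12 is O(lock_door → file_permit); since O(lock_door), deontic closure gives O(file_permit).
Premise 7, O(~grant_access → ~file_permit), contraposes to O(file_permit → grant_access); with O(file_permit) we get O(grant_access).
Premise 9, O(withhold_schedule → ~grant_access), contraposes to O(grant_access → ~withhold_schedule); with O(grant_access) we get O(~withhold_schedule).
Premises 1, 2, 3, 4, 5, 6 do not contribute to this derivation.
So O(~withhold_schedule) holds, i.e. F(withhold_schedule). The claim follows.

Yes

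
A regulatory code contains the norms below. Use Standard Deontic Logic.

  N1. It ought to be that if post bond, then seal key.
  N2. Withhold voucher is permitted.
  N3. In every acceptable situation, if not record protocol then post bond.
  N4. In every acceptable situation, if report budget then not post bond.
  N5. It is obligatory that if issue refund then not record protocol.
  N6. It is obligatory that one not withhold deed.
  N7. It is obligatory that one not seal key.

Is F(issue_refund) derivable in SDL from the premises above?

Yes

Premise 7 gives O(¬seal_key).
Premise 1, O(post_bond → seal_key), contraposes to O(¬seal_key → ¬post_bond); with O(¬seal_key) we get O(¬post_bond).
Premise 3, O(¬record_protocol → post_bond), contraposes to O(¬post_bond → record_protocol); with O(¬post_bond) we get O(record_protocol).
The contrapositive of premise 5 (O(issue_refund → ¬record_protocol)) is O(record_protocol → ¬issue_refund), and O(record_protocol) is already established, so O(¬issue_refund).
Premises 2, 4, 6 do not contribute to this derivation.
So O(¬issue_refund) holds, i.e. F(issue_refund). The claim follows.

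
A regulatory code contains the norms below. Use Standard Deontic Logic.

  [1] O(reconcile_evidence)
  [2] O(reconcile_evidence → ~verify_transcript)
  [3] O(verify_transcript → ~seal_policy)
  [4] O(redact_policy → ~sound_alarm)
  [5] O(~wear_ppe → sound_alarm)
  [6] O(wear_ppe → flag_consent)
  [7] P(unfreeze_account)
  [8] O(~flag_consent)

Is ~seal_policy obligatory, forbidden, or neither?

Neither

Premise 3 is O(verify_transcript → ~seal_policy), but O(verify_transcript) is not derivable from the premises, so it does not yield O(~seal_policy).
No premise or chain of K-axiom applications forces O(~seal_policy), and none forces O(seal_policy). So ~seal_policy is neither obligatory nor forbidden under these norms.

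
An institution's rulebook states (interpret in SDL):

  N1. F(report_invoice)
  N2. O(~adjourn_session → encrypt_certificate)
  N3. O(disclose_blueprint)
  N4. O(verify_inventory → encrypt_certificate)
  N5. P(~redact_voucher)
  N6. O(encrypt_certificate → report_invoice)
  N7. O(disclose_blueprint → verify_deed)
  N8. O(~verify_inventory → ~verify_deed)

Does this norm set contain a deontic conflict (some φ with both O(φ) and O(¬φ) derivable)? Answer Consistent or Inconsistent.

Premise 3 states O(disclose_blueprint) outright.
Applying K to premise 7 (O(disclose_blueprint → verify_deed)) and O(disclose_blueprint) yields O(verify_deed).
Premise 8 is O(~verify_inventory → ~verify_deed); contrapositively O(verify_deed → verify_inventory). Since O(verify_deed) holds, K gives O(verify_inventory).
From O(verify_inventory) and premise 4, O(verify_inventory → encrypt_certificate), we obtain O(encrypt_certificate).
Applying K to premise 6 (O(encrypt_certificate → report_invoice)) and O(encrypt_certificate) yields O(report_invoice).
Yet premise 1 is F(report_invoice), i.e. O(~report_invoice).
We now have both O(report_invoice) and O(~report_invoice) — report_invoice is simultaneously obligatory and forbidden, violating the D-axiom.

Inconsistent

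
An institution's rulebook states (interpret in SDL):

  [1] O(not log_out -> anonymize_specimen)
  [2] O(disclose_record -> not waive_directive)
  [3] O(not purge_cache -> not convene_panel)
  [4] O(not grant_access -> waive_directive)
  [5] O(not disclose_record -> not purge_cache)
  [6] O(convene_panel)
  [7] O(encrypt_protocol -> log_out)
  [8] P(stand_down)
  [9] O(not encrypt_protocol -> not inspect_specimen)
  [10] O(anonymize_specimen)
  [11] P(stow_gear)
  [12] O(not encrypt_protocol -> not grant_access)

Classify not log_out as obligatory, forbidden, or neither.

Forbidden

From premise 6 we have O(convene_panel).
The contrapositive of premise 3 (O(not purge_cache -> not convene_panel)) is O(convene_panel -> purge_cache), and O(convene_panel) is already established, so O(purge_cache).
The contrapositive of premise 5 (O(not disclose_record -> not purge_cache)) is O(purge_cache -> disclose_record), and O(purge_cache) is already established, so O(disclose_record).
With premise 2, O(disclose_record -> not waive_directive), the K-axiom yields O(not waive_directive).
Premise 4, O(not grant_access -> waive_directive), contraposes to O(not waive_directive -> grant_access); with O(not waive_directive) we get O(grant_access).
Premise 12, O(not encrypt_protocol -> not grant_access), contraposes to O(grant_access -> encrypt_protocol); with O(grant_access) we get O(encrypt_protocol).
Premise 7 is O(encrypt_protocol -> log_out); since O(encrypt_protocol), deontic closure gives O(log_out).
Premises 1, 8, 9, 10, 11 do not contribute to this derivation.
Thus O(log_out), which is F(not log_out): not log_out is forbidden.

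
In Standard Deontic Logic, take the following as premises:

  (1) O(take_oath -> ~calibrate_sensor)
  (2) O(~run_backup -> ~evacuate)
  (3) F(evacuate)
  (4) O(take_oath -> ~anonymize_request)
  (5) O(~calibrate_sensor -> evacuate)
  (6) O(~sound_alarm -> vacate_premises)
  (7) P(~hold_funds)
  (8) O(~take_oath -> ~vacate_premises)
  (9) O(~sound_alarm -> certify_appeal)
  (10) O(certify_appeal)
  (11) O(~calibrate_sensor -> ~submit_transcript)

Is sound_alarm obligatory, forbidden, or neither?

F(evacuate) at premise 3 means O(~evacuate).
The contrapositive of premise 5 (O(~calibrate_sensor -> evacuate)) is O(~evacuate -> calibrate_sensor), and O(~evacuate) is already established, so O(calibrate_sensor).
Premise 1, O(take_oath -> ~calibrate_sensor), contraposes to O(calibrate_sensor -> ~take_oath); with O(calibrate_sensor) we get O(~take_oath).
Applying K to premise 8 (O(~take_oath -> ~vacate_premises)) and O(~take_oath) yields O(~vacate_premises).
The contrapositive of premise 6 (O(~sound_alarm -> vacate_premises)) is O(~vacate_premises -> sound_alarm), and O(~vacate_premises) is already established, so O(sound_alarm).
Premises 2, 4, 7, 9, 10, 11 do not contribute to this derivation.
Hence sound_alarm is obligatory.

Obligatory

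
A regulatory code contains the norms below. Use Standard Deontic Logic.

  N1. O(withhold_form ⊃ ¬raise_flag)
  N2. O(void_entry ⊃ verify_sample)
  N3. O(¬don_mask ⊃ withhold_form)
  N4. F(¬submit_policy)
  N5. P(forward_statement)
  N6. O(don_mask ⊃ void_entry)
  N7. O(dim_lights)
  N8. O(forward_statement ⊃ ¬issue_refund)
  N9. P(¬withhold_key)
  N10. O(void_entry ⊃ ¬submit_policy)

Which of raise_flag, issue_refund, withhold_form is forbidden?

raise_flag

Premise 4, F(¬submit_policy), is equivalent to O(submit_policy).
Premise 10, O(void_entry ⊃ ¬submit_policy), contraposes to O(submit_policy ⊃ ¬void_entry); with O(submit_policy) we get O(¬void_entry).
Premise 6 is O(don_mask ⊃ void_entry); contrapositively O(¬void_entry ⊃ ¬don_mask). Since O(¬void_entry) holds, K gives O(¬don_mask).
From O(¬don_mask) and premise 3, O(¬don_mask ⊃ withhold_form), we obtain O(withhold_form).
Applying K to premise 1 (O(withhold_form ⊃ ¬raise_flag)) and O(withhold_form) yields O(¬raise_flag).
So O(¬raise_flag) holds, i.e. raise_flag is forbidden. None of the other listed options is forbidden under the premises.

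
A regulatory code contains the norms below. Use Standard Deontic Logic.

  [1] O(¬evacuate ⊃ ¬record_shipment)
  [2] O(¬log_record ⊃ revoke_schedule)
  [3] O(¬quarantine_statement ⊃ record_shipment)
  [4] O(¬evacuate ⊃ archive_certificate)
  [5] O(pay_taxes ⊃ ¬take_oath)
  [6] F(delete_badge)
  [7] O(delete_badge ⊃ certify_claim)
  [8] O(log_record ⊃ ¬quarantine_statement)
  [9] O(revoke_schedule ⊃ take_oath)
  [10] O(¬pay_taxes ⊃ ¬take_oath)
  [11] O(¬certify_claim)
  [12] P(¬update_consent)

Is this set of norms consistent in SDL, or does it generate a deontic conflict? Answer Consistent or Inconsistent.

Premise 7 is O(delete_badge ⊃ certify_claim), but O(delete_badge) is not derivable from the premises, so it does not yield O(certify_claim).
So O(certify_claim) is not derivable, and the apparent clash with O(¬certify_claim) does not arise.
A world satisfying every obligation exists (e.g. archive_certificate=false, certify_claim=false, delete_badge=false, evacuate=true, log_record=true, pay_taxes=false, quarantine_statement=false, record_shipment=true, revoke_schedule=false, take_oath=false, update_consent=false); no atom is both obligatory and forbidden, so the set is consistent.

Consistent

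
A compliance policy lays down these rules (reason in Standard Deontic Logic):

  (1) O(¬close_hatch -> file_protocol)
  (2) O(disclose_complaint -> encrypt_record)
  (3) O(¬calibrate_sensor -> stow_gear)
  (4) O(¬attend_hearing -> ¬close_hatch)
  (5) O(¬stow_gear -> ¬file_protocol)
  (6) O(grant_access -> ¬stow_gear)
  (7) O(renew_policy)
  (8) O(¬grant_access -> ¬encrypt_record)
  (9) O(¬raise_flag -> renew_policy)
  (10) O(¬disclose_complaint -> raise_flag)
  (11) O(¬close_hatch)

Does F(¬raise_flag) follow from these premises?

From premise 11 we have O(¬close_hatch).
From O(¬close_hatch) and premise 1, O(¬close_hatch -> file_protocol), we obtain O(file_protocol).
Premise 5, O(¬stow_gear -> ¬file_protocol), contraposes to O(file_protocol -> stow_gear); with O(file_protocol) we get O(stow_gear).
The contrapositive of premise 6 (O(grant_access -> ¬stow_gear)) is O(stow_gear -> ¬grant_access), and O(stow_gear) is already established, so O(¬grant_access).
From O(¬grant_access) and premise 8, O(¬grant_access -> ¬encrypt_record), we obtain O(¬encrypt_record).
The contrapositive of premise 2 (O(disclose_complaint -> encrypt_record)) is O(¬encrypt_record -> ¬disclose_complaint), and O(¬encrypt_record) is already established, so O(¬disclose_complaint).
From O(¬disclose_complaint) and premise 10, O(¬disclose_complaint -> raise_flag), we obtain O(raise_flag).
Premises 3, 4, 7, 9 do not contribute to this derivation.
So O(raise_flag) holds, i.e. F(¬raise_flag). The claim follows.

Yes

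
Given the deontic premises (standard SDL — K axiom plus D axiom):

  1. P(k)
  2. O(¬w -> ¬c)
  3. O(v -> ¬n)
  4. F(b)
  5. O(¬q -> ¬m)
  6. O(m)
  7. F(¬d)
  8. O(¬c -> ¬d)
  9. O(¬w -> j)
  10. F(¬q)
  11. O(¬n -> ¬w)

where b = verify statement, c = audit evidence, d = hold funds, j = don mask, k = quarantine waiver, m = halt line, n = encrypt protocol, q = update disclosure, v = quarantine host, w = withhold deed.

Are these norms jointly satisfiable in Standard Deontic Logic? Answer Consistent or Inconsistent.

Consistent

Premise 5 is O(¬q -> ¬m), but O(¬q) is not derivable from the premises, so it does not yield O(¬m).
So O(¬m) is not derivable, and the apparent clash with O(m) does not arise.
A world satisfying every obligation exists (e.g. b=false, c=true, d=true, j=false, k=false, m=true, n=true, q=true, v=false, w=true); no atom is both obligatory and forbidden, so the set is consistent.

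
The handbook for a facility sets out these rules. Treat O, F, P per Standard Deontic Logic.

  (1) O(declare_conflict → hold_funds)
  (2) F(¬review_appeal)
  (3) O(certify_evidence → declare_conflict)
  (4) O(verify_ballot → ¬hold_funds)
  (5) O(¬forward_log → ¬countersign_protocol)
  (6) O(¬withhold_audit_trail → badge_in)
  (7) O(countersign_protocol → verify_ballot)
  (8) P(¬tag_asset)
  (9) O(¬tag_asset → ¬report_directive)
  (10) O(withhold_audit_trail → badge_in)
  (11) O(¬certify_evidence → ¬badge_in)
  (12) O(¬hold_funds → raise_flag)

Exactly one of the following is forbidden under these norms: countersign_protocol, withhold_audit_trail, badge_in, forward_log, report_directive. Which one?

Premises 6 and 10 cover both cases: O(¬withhold_audit_trail → badge_in) and O(withhold_audit_trail → badge_in). Since ¬withhold_audit_trail ∨ withhold_audit_trail is a tautology, O(badge_in) follows.
The contrapositive of premise 11 (O(¬certify_evidence → ¬badge_in)) is O(badge_in → certify_evidence), and O(badge_in) is already established, so O(certify_evidence).
Applying K to premise 3 (O(certify_evidence → declare_conflict)) and O(certify_evidence) yields O(declare_conflict).
With premise 1, O(declare_conflict → hold_funds), the K-axiom yields O(hold_funds).
Premise 4, O(verify_ballot → ¬hold_funds), contraposes to O(hold_funds → ¬verify_ballot); with O(hold_funds) we get O(¬verify_ballot).
Premise 7 is O(countersign_protocol → verify_ballot); contrapositively O(¬verify_ballot → ¬countersign_protocol). Since O(¬verify_ballot) holds, K gives O(¬countersign_protocol).
So O(¬countersign_protocol) holds, i.e. countersign_protocol is forbidden. None of the other listed options is forbidden under the premises.

countersign_protocol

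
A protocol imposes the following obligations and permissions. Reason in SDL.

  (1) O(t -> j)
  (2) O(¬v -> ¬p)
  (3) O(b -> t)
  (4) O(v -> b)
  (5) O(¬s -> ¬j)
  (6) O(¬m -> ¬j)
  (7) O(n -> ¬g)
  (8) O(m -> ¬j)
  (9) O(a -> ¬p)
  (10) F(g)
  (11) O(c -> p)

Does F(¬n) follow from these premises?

Premise 7 is O(n -> ¬g); even if O(¬g) held, inferring O(n) would be affirming the consequent — invalid.
No other premise forces O(n). An ideal world satisfying every premise can still have ¬n true, so F(¬n) is not derivable.

No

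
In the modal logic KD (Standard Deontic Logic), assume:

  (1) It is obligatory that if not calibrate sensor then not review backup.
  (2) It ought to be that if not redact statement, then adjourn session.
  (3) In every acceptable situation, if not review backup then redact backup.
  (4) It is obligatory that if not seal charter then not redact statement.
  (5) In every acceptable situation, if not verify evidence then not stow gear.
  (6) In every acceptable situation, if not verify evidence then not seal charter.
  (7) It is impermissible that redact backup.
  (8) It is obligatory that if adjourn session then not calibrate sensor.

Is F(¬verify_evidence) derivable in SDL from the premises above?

Yes

Premise 7, F(redact_backup), is equivalent to O(¬redact_backup).
Premise 3 is O(¬review_backup → redact_backup); contrapositively O(¬redact_backup → review_backup). Since O(¬redact_backup) holds, K gives O(review_backup).
Premise 1 is O(¬calibrate_sensor → ¬review_backup); contrapositively O(review_backup → calibrate_sensor). Since O(review_backup) holds, K gives O(calibrate_sensor).
Premise 8, O(adjourn_session → ¬calibrate_sensor), contraposes to O(calibrate_sensor → ¬adjourn_session); with O(calibrate_sensor) we get O(¬adjourn_session).
Premise 2 is O(¬redact_statement → adjourn_session); contrapositively O(¬adjourn_session → redact_statement). Since O(¬adjourn_session) holds, K gives O(redact_statement).
The contrapositive of premise 4 (O(¬seal_charter → ¬redact_statement)) is O(redact_statement → seal_charter), and O(redact_statement) is already established, so O(seal_charter).
Premise 6, O(¬verify_evidence → ¬seal_charter), contraposes to O(seal_charter → verify_evidence); with O(seal_charter) we get O(verify_evidence).
Premise 5 does not contribute to this derivation.
So O(verify_evidence) holds, i.e. F(¬verify_evidence). The claim follows.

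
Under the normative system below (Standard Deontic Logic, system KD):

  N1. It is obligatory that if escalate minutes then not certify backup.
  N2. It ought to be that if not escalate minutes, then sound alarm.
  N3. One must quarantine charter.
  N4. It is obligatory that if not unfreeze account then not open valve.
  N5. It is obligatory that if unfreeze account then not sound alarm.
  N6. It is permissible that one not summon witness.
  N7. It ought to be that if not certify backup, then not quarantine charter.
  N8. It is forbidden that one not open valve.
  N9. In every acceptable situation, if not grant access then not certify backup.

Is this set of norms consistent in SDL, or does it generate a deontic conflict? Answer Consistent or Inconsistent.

Premise 8, F(¬open_valve), is equivalent to O(open_valve).
Premise 4 is O(¬unfreeze_account → ¬open_valve); contrapositively O(open_valve → unfreeze_account). Since O(open_valve) holds, K gives O(unfreeze_account).
Premise 5 is O(unfreeze_account → ¬sound_alarm); since O(unfreeze_account), deontic closure gives O(¬sound_alarm).
The contrapositive of premise 2 (O(¬escalate_minutes → sound_alarm)) is O(¬sound_alarm → escalate_minutes), and O(¬sound_alarm) is already established, so O(escalate_minutes).
From O(escalate_minutes) and premise 1, O(escalate_minutes → ¬certify_backup), we obtain O(¬certify_backup).
From O(¬certify_backup) and premise 7, O(¬certify_backup → ¬quarantine_charter), we obtain O(¬quarantine_charter).
However, premise 3 gives O(quarantine_charter).
We now have both O(¬quarantine_charter) and O(quarantine_charter) — quarantine_charter is simultaneously obligatory and forbidden, violating the D-axiom.

Inconsistent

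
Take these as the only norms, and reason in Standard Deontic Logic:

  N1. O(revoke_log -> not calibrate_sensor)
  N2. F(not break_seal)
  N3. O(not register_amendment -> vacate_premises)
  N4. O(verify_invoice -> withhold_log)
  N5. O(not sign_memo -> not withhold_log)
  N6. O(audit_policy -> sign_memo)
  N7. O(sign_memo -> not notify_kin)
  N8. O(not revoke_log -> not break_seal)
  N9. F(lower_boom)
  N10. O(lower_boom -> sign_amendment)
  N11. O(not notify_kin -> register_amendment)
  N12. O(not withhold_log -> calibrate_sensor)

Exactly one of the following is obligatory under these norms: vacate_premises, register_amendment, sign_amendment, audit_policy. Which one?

register_amendment

Premise 2, F(not break_seal), is equivalent to O(break_seal).
Premise 8 is O(not revoke_log -> not break_seal); contrapositively O(break_seal -> revoke_log). Since O(break_seal) holds, K gives O(revoke_log).
Premise 1 is O(revoke_log -> not calibrate_sensor); since O(revoke_log), deontic closure gives O(not calibrate_sensor).
Premise 12, O(not withhold_log -> calibrate_sensor), contraposes to O(not calibrate_sensor -> withhold_log); with O(not calibrate_sensor) we get O(withhold_log).
The contrapositive of premise 5 (O(not sign_memo -> not withhold_log)) is O(withhold_log -> sign_memo), and O(withhold_log) is already established, so O(sign_memo).
Applying K to premise 7 (O(sign_memo -> not notify_kin)) and O(sign_memo) yields O(not notify_kin).
With premise 11, O(not notify_kin -> register_amendment), the K-axiom yields O(register_amendment).
So O(register_amendment) holds — register_amendment is obligatory. None of the other listed options is made obligatory by any chain of premises.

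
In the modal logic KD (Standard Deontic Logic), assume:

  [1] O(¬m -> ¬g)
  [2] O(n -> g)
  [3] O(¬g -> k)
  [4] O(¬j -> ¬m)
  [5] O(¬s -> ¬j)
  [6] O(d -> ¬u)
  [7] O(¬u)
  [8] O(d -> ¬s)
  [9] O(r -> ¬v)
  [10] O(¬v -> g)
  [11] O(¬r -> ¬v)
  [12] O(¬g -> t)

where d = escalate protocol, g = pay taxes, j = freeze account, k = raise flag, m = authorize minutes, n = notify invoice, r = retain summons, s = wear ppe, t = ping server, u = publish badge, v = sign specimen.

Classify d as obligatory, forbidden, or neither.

By case analysis on ¬r: premise 11 gives O(¬r -> ¬v) and premise 9 gives O(r -> ¬v), so O(¬v) either way.
With premise 10, O(¬v -> g), the K-axiom yields O(g).
The contrapositive of premise 1 (O(¬m -> ¬g)) is O(g -> m), and O(g) is already established, so O(m).
Premise 4, O(¬j -> ¬m), contraposes to O(m -> j); with O(m) we get O(j).
Premise 5, O(¬s -> ¬j), contraposes to O(j -> s); with O(j) we get O(s).
Premise 8 is O(d -> ¬s); contrapositively O(s -> ¬d). Since O(s) holds, K gives O(¬d).
Premises 2, 3, 6, 7, 12 do not contribute to this derivation.
Thus O(¬d), which is F(d): d is forbidden.

Forbidden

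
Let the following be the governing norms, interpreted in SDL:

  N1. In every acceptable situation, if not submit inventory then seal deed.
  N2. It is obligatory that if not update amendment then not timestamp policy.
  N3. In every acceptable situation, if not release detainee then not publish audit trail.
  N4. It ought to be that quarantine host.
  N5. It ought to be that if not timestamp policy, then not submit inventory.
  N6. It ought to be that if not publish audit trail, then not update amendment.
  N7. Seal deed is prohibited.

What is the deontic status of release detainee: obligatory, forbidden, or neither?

Premise 7, F(seal_deed), is equivalent to O(¬seal_deed).
Premise 1, O(¬submit_inventory → seal_deed), contraposes to O(¬seal_deed → submit_inventory); with O(¬seal_deed) we get O(submit_inventory).
Premise 5, O(¬timestamp_policy → ¬submit_inventory), contraposes to O(submit_inventory → timestamp_policy); with O(submit_inventory) we get O(timestamp_policy).
The contrapositive of premise 2 (O(¬update_amendment → ¬timestamp_policy)) is O(timestamp_policy → update_amendment), and O(timestamp_policy) is already established, so O(update_amendment).
The contrapositive of premise 6 (O(¬publish_audit_trail → ¬update_amendment)) is O(update_amendment → publish_audit_trail), and O(update_amendment) is already established, so O(publish_audit_trail).
The contrapositive of premise 3 (O(¬release_detainee → ¬publish_audit_trail)) is O(publish_audit_trail → release_detainee), and O(publish_audit_trail) is already established, so O(release_detainee).
Premise 4 does not contribute to this derivation.
Hence release_detainee is obligatory.

Obligatory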